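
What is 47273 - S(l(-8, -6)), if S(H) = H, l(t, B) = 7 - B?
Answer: 47260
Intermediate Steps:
47273 - S(l(-8, -6)) = 47273 - (7 - 1*(-6)) = 47273 - (7 + 6) = 47273 - 1*13 = 47273 - 13 = 47260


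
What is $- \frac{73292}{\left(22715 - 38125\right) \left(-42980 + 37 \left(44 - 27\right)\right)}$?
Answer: $- \frac{36646}{326314455} \approx -0.0001123$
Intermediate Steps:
$- \frac{73292}{\left(22715 - 38125\right) \left(-42980 + 37 \left(44 - 27\right)\right)} = - \frac{73292}{\left(-15410\right) \left(-42980 + 37 \cdot 17\right)} = - \frac{73292}{\left(-15410\right) \left(-42980 + 629\right)} = - \frac{73292}{\left(-15410\right) \left(-42351\right)} = - \frac{73292}{652628910} = \left(-73292\right) \frac{1}{652628910} = - \frac{36646}{326314455}$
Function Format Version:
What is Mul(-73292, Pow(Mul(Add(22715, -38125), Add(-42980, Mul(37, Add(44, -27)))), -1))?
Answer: Rational(-36646, 326314455) ≈ -0.00011230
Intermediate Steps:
Mul(-73292, Pow(Mul(Add(22715, -38125), Add(-42980, Mul(37, Add(44, -27)))), -1)) = Mul(-73292, Pow(Mul(-15410, Add(-42980, Mul(37, 17))), -1)) = Mul(-73292, Pow(Mul(-15410, Add(-42980, 629)), -1)) = Mul(-73292, Pow(Mul(-15410, -42351), -1)) = Mul(-73292, Pow(652628910, -1)) = Mul(-73292, Rational(1, 652628910)) = Rational(-36646, 326314455)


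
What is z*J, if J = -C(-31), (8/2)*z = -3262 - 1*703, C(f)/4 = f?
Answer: -122915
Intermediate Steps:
C(f) = 4*f
z = -3965/4 (z = (-3262 - 1*703)/4 = (-3262 - 703)/4 = (1/4)*(-3965) = -3965/4 ≈ -991.25)
J = 124 (J = -4*(-31) = -1*(-124) = 124)
z*J = -3965/4*124 = -122915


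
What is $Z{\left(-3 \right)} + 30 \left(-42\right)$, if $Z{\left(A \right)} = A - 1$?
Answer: $-1264$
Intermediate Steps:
$Z{\left(A \right)} = -1 + A$
$Z{\left(-3 \right)} + 30 \left(-42\right) = \left(-1 - 3\right) + 30 \left(-42\right) = -4 - 1260 = -1264$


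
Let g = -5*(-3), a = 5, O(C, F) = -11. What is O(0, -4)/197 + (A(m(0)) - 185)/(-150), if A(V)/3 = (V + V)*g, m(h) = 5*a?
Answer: -81691/5910 ≈ -13.823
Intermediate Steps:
g = 15
m(h) = 25 (m(h) = 5*5 = 25)
A(V) = 90*V (A(V) = 3*((V + V)*15) = 3*((2*V)*15) = 3*(30*V) = 90*V)
O(0, -4)/197 + (A(m(0)) - 185)/(-150) = -11/197 + (90*25 - 185)/(-150) = -11*1/197 + (2250 - 185)*(-1/150) = -11/197 + 2065*(-1/150) = -11/197 - 413/30 = -81691/5910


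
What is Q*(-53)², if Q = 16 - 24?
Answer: -22472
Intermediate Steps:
Q = -8
Q*(-53)² = -8*(-53)² = -8*2809 = -22472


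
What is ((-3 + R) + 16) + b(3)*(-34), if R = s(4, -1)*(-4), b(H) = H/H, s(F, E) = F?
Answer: -37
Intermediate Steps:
b(H) = 1
R = -16 (R = 4*(-4) = -16)
((-3 + R) + 16) + b(3)*(-34) = ((-3 - 16) + 16) + 1*(-34) = (-19 + 16) - 34 = -3 - 34 = -37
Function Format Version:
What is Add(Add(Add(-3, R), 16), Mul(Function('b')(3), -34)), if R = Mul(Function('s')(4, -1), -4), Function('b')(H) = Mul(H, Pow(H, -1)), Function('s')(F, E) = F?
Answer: -37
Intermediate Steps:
Function('b')(H) = 1
R = -16 (R = Mul(4, -4) = -16)
Add(Add(Add(-3, R), 16), Mul(Function('b')(3), -34)) = Add(Add(Add(-3, -16), 16), Mul(1, -34)) = Add(Add(-19, 16), -34) = Add(-3, -34) = -37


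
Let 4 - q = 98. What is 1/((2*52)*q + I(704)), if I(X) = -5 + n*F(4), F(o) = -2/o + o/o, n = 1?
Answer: -2/19561 ≈ -0.00010224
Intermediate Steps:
q = -94 (q = 4 - 1*98 = 4 - 98 = -94)
F(o) = 1 - 2/o (F(o) = -2/o + 1 = 1 - 2/o)
I(X) = -9/2 (I(X) = -5 + 1*((-2 + 4)/4) = -5 + 1*((1/4)*2) = -5 + 1*(1/2) = -5 + 1/2 = -9/2)
1/((2*52)*q + I(704)) = 1/((2*52)*(-94) - 9/2) = 1/(104*(-94) - 9/2) = 1/(-9776 - 9/2) = 1/(-19561/2) = -2/19561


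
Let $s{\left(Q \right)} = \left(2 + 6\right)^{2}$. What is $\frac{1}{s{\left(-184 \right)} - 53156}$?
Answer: $- \frac{1}{53092} \approx -1.8835 \cdot 10^{-5}$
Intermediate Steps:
$s{\left(Q \right)} = 64$ ($s{\left(Q \right)} = 8^{2} = 64$)
$\frac{1}{s{\left(-184 \right)} - 53156} = \frac{1}{64 - 53156} = \frac{1}{-53092} = - \frac{1}{53092}$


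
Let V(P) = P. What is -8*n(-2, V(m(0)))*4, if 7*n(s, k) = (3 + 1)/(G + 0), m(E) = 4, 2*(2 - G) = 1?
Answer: -256/21 ≈ -12.190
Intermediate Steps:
G = 3/2 (G = 2 - 1/2*1 = 2 - 1/2 = 3/2 ≈ 1.5000)
n(s, k) = 8/21 (n(s, k) = ((3 + 1)/(3/2 + 0))/7 = (4/(3/2))/7 = (4*(2/3))/7 = (1/7)*(8/3) = 8/21)
-8*n(-2, V(m(0)))*4 = -8*8/21*4 = -64/21*4 = -256/21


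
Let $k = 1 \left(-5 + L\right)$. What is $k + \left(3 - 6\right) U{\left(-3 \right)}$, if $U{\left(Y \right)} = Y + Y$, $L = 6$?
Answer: $19$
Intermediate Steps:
$U{\left(Y \right)} = 2 Y$
$k = 1$ ($k = 1 \left(-5 + 6\right) = 1 \cdot 1 = 1$)
$k + \left(3 - 6\right) U{\left(-3 \right)} = 1 + \left(3 - 6\right) 2 \left(-3\right) = 1 + \left(3 - 6\right) \left(-6\right) = 1 - -18 = 1 + 18 = 19$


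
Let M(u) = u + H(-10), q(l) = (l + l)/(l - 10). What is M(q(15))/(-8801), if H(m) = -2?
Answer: -4/8801 ≈ -0.00045449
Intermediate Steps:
q(l) = 2*l/(-10 + l) (q(l) = (2*l)/(-10 + l) = 2*l/(-10 + l))
M(u) = -2 + u (M(u) = u - 2 = -2 + u)
M(q(15))/(-8801) = (-2 + 2*15/(-10 + 15))/(-8801) = (-2 + 2*15/5)*(-1/8801) = (-2 + 2*15*(⅕))*(-1/8801) = (-2 + 6)*(-1/8801) = 4*(-1/8801) = -4/8801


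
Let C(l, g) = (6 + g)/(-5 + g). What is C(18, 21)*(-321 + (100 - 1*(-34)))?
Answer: -5049/16 ≈ -315.56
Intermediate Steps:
C(l, g) = (6 + g)/(-5 + g)
C(18, 21)*(-321 + (100 - 1*(-34))) = ((6 + 21)/(-5 + 21))*(-321 + (100 - 1*(-34))) = (27/16)*(-321 + (100 + 34)) = ((1/16)*27)*(-321 + 134) = (27/16)*(-187) = -5049/16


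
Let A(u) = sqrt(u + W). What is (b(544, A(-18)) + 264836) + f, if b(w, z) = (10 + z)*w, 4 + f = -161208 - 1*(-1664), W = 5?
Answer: 110728 + 544*I*sqrt(13) ≈ 1.1073e+5 + 1961.4*I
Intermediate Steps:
A(u) = sqrt(5 + u) (A(u) = sqrt(u + 5) = sqrt(5 + u))
f = -159548 (f = -4 + (-161208 - 1*(-1664)) = -4 + (-161208 + 1664) = -4 - 159544 = -159548)
b(w, z) = w*(10 + z)
(b(544, A(-18)) + 264836) + f = (544*(10 + sqrt(5 - 18)) + 264836) - 159548 = (544*(10 + sqrt(-13)) + 264836) - 159548 = (544*(10 + I*sqrt(13)) + 264836) - 159548 = ((5440 + 544*I*sqrt(13)) + 264836) - 159548 = (270276 + 544*I*sqrt(13)) - 159548 = 110728 + 544*I*sqrt(13)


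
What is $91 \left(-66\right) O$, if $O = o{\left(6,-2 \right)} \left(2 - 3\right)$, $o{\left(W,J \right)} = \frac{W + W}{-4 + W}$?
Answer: $36036$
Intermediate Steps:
$o{\left(W,J \right)} = \frac{2 W}{-4 + W}$
$O = -6$ ($O = 2 \cdot 6 \frac{1}{-4 + 6} \left(2 - 3\right) = 2 \cdot 6 \cdot \frac{1}{2} \left(-1\right) = 6 \left(-1\right) = -6$)
$91 \left(-66\right) O = 91 \left(-66\right) \left(-6\right) = \left(-6006\right) \left(-6\right) = 36036$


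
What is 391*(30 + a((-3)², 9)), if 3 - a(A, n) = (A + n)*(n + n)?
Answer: -113781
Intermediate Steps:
a(A, n) = 3 - 2*n*(A + n) (a(A, n) = 3 - (A + n)*(n + n) = 3 - (A + n)*2*n = 3 - 2*n*(A + n))
391*(30 + a((-3)², 9)) = 391*(30 + (3 - 2*9² - 2*(-3)²*9)) = 391*(30 + (3 - 2*81 - 2*9*9)) = 391*(30 + (3 - 162 - 162)) = 391*(30 - 321) = 391*(-291) = -113781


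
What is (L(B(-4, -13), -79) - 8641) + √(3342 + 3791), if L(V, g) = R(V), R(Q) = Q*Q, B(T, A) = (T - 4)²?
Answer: -4545 + √7133 ≈ -4460.5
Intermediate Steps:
B(T, A) = (-4 + T)²
R(Q) = Q²
L(V, g) = V²
(L(B(-4, -13), -79) - 8641) + √(3342 + 3791) = (((-4 - 4)²)² - 8641) + √(3342 + 3791) = (((-8)²)² - 8641) + √7133 = (64² - 8641) + √7133 = (4096 - 8641) + √7133 = -4545 + √7133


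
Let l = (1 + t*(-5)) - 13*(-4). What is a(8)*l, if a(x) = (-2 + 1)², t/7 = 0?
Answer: 53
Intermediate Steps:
t = 0 (t = 7*0 = 0)
a(x) = 1 (a(x) = (-1)² = 1)
l = 53 (l = (1 + 0*(-5)) - 13*(-4) = (1 + 0) + 52 = 1 + 52 = 53)
a(8)*l = 1*53 = 53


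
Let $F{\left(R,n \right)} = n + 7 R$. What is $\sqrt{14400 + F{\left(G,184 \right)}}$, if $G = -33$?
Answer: $\sqrt{14353} \approx 119.8$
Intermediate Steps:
$\sqrt{14400 + F{\left(G,184 \right)}} = \sqrt{14400 + \left(184 + 7 \left(-33\right)\right)} = \sqrt{14400 + \left(184 - 231\right)} = \sqrt{14400 - 47} = \sqrt{14353}$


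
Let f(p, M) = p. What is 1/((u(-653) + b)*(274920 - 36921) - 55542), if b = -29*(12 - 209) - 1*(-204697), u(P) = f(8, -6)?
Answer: 1/50079218040 ≈ 1.9968e-11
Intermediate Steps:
u(P) = 8
b = 210410 (b = -29*(-197) + 204697 = 5713 + 204697 = 210410)
1/((u(-653) + b)*(274920 - 36921) - 55542) = 1/((8 + 210410)*(274920 - 36921) - 55542) = 1/(210418*237999 - 55542) = 1/(50079273582 - 55542) = 1/50079218040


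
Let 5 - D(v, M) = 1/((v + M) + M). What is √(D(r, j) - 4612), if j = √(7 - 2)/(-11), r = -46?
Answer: √(-4662262 - 18428*√5)/(2*√(253 + √5)) ≈ 67.875*I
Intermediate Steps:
j = -√5/11 (j = √5*(-1/11) = -√5/11 ≈ -0.20328)
D(v, M) = 5 - 1/(v + 2*M) (D(v, M) = 5 - 1/((v + M) + M) = 5 - 1/((M + v) + M) = 5 - 1/(v + 2*M))
√(D(r, j) - 4612) = √((-1 + 5*(-46) + 10*(-√5/11))/(-46 + 2*(-√5/11)) - 4612) = √((-1 - 230 - 10*√5/11)/(-46 - 2*√5/11) - 4612) = √((-231 - 10*√5/11)/(-46 - 2*√5/11) - 4612) = √(-4612 + (-231 - 10*√5/11)/(-46 - 2*√5/11))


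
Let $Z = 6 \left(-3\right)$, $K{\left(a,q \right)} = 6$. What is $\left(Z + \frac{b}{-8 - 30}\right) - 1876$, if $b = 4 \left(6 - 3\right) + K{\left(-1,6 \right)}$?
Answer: $- \frac{35995}{19} \approx -1894.5$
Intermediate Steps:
$Z = -18$
$b = 18$ ($b = 4 \left(6 - 3\right) + 6 = 4 \cdot 3 + 6 = 12 + 6 = 18$)
$\left(Z + \frac{b}{-8 - 30}\right) - 1876 = \left(-18 + \frac{18}{-8 - 30}\right) - 1876 = \left(-18 + \frac{18}{-38}\right) - 1876 = \left(-18 + 18 \left(- \frac{1}{38}\right)\right) - 1876 = \left(-18 - \frac{9}{19}\right) - 1876 = - \frac{351}{19} - 1876 = - \frac{35995}{19}$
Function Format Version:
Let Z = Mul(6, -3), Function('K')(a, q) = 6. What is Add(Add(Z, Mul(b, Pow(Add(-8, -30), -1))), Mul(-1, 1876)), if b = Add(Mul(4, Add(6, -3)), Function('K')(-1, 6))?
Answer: Rational(-35995, 19) ≈ -1894.5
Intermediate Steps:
Z = -18
b = 18 (b = Add(Mul(4, Add(6, -3)), 6) = Add(Mul(4, 3), 6) = Add(12, 6) = 18)
Add(Add(Z, Mul(b, Pow(Add(-8, -30), -1))), Mul(-1, 1876)) = Add(Add(-18, Mul(18, Pow(Add(-8, -30), -1))), Mul(-1, 1876)) = Add(Add(-18, Mul(18, Pow(-38, -1))), -1876) = Add(Add(-18, Mul(18, Rational(-1, 38))), -1876) = Add(Add(-18, Rational(-9, 19)), -1876) = Add(Rational(-351, 19), -1876) = Rational(-35995, 19)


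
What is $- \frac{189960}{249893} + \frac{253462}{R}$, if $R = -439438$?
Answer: $- \frac{1790414903}{1339176587} \approx -1.337$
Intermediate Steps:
$- \frac{189960}{249893} + \frac{253462}{R} = - \frac{189960}{249893} + \frac{253462}{-439438} = \left(-189960\right) \frac{1}{249893} + 253462 \left(- \frac{1}{439438}\right) = - \frac{189960}{249893} - \frac{3091}{5359} = - \frac{1790414903}{1339176587}$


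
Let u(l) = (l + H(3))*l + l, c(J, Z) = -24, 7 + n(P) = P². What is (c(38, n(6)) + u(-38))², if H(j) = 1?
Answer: 1806336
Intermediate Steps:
n(P) = -7 + P²
u(l) = l + l*(1 + l) (u(l) = (l + 1)*l + l = (1 + l)*l + l = l*(1 + l) + l = l + l*(1 + l))
(c(38, n(6)) + u(-38))² = (-24 - 38*(2 - 38))² = (-24 - 38*(-36))² = (-24 + 1368)² = 1344² = 1806336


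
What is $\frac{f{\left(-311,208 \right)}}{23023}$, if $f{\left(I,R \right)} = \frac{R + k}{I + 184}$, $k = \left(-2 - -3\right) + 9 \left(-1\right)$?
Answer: $- \frac{200}{2923921} \approx -6.8401 \cdot 10^{-5}$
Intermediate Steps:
$k = -8$ ($k = \left(-2 + 3\right) - 9 = 1 - 9 = -8$)
$f{\left(I,R \right)} = \frac{-8 + R}{184 + I}$ ($f{\left(I,R \right)} = \frac{R - 8}{I + 184} = \frac{-8 + R}{184 + I}$)
$\frac{f{\left(-311,208 \right)}}{23023} = \frac{\frac{1}{184 - 311} \left(-8 + 208\right)}{23023} = \frac{1}{-127} \cdot 200 \cdot \frac{1}{23023} = \left(- \frac{1}{127}\right) 200 \cdot \frac{1}{23023} = \left(- \frac{200}{127}\right) \frac{1}{23023} = - \frac{200}{2923921}$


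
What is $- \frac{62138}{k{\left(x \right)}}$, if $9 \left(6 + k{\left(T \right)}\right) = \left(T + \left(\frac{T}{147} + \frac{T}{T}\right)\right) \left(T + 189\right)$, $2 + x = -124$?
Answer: $\frac{62138}{887} \approx 70.054$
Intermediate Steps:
$x = -126$ ($x = -2 - 124 = -126$)
$k{\left(T \right)} = -6 + \frac{\left(1 + \frac{148 T}{147}\right) \left(189 + T\right)}{9}$ ($k{\left(T \right)} = -6 + \frac{\left(T + \left(\frac{T}{147} + \frac{T}{T}\right)\right) \left(T + 189\right)}{9} = -6 + \frac{\left(T + \left(T \frac{1}{147} + 1\right)\right) \left(189 + T\right)}{9} = -6 + \frac{\left(T + \left(\frac{T}{147} + 1\right)\right) \left(189 + T\right)}{9} = -6 + \frac{\left(T + \left(1 + \frac{T}{147}\right)\right) \left(189 + T\right)}{9} = -6 + \frac{\left(1 + \frac{148 T}{147}\right) \left(189 + T\right)}{9}$)
$- \frac{62138}{k{\left(x \right)}} = - \frac{62138}{15 + \frac{148 \left(-126\right)^{2}}{1323} + \frac{1339}{63} \left(-126\right)} = - \frac{62138}{15 + \frac{148}{1323} \cdot 15876 - 2678} = - \frac{62138}{15 + 1776 - 2678} = - \frac{62138}{-887} = \left(-62138\right) \left(- \frac{1}{887}\right) = \frac{62138}{887}$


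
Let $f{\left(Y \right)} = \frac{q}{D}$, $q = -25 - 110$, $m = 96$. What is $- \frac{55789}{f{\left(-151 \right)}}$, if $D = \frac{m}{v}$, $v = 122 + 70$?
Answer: $\frac{55789}{270} \approx 206.63$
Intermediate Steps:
$v = 192$
$q = -135$ ($q = -25 - 110 = -135$)
$D = \frac{1}{2}$ ($D = \frac{96}{192} = 96 \cdot \frac{1}{192} = \frac{1}{2} \approx 0.5$)
$f{\left(Y \right)} = -270$ ($f{\left(Y \right)} = - 135 \frac{1}{\frac{1}{2}} = \left(-135\right) 2 = -270$)
$- \frac{55789}{f{\left(-151 \right)}} = - \frac{55789}{-270} = \left(-55789\right) \left(- \frac{1}{270}\right) = \frac{55789}{270}$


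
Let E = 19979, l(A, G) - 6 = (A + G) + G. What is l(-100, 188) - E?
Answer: -19697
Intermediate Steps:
l(A, G) = 6 + A + 2*G (l(A, G) = 6 + ((A + G) + G) = 6 + (A + 2*G) = 6 + A + 2*G)
l(-100, 188) - E = (6 - 100 + 2*188) - 1*19979 = (6 - 100 + 376) - 19979 = 282 - 19979 = -19697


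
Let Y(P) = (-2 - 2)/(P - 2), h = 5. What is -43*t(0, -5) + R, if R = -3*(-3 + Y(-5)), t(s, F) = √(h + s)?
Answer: 51/7 - 43*√5 ≈ -88.865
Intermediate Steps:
Y(P) = -4/(-2 + P)
t(s, F) = √(5 + s)
R = 51/7 (R = -3*(-3 - 4/(-2 - 5)) = -3*(-3 - 4/(-7)) = -3*(-3 - 4*(-⅐)) = -3*(-3 + 4/7) = -3*(-17/7) = 51/7 ≈ 7.2857)
-43*t(0, -5) + R = -43*√(5 + 0) + 51/7 = -43*√5 + 51/7 = 51/7 - 43*√5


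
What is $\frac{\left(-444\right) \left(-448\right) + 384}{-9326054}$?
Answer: $- \frac{99648}{4663027} \approx -0.02137$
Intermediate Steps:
$\frac{\left(-444\right) \left(-448\right) + 384}{-9326054} = \left(198912 + 384\right) \left(- \frac{1}{9326054}\right) = 199296 \left(- \frac{1}{9326054}\right) = - \frac{99648}{4663027}$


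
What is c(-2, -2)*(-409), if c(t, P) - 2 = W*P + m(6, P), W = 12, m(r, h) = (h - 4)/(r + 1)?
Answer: 65440/7 ≈ 9348.6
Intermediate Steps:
m(r, h) = (-4 + h)/(1 + r)
c(t, P) = 10/7 + 85*P/7 (c(t, P) = 2 + (12*P + (-4 + P)/(1 + 6)) = 2 + (12*P + (-4 + P)/7) = 2 + (12*P + (-4/7 + P/7)) = 2 + (-4/7 + 85*P/7) = 10/7 + 85*P/7)
c(-2, -2)*(-409) = (10/7 + (85/7)*(-2))*(-409) = (10/7 - 170/7)*(-409) = -160/7*(-409) = 65440/7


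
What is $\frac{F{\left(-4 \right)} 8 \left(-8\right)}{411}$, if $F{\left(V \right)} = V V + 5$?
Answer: $- \frac{448}{137} \approx -3.2701$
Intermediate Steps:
$F{\left(V \right)} = 5 + V^{2}$ ($F{\left(V \right)} = V^{2} + 5 = 5 + V^{2}$)
$\frac{F{\left(-4 \right)} 8 \left(-8\right)}{411} = \frac{\left(5 + \left(-4\right)^{2}\right) 8 \left(-8\right)}{411} = \left(5 + 16\right) 8 \left(-8\right) \frac{1}{411} = 21 \cdot 8 \left(-8\right) \frac{1}{411} = 168 \left(-8\right) \frac{1}{411} = \left(-1344\right) \frac{1}{411} = - \frac{448}{137}$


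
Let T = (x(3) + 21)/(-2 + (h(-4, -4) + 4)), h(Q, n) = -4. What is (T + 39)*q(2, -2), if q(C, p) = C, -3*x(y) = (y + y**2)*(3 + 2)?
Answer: 77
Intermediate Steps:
x(y) = -5*y/3 - 5*y**2/3 (x(y) = -(y + y**2)*(3 + 2)/3 = -(y + y**2)*5/3 = -(5*y + 5*y**2)/3 = -5*y/3 - 5*y**2/3)
T = -1/2 (T = (-5/3*3*(1 + 3) + 21)/(-2 + (-4 + 4)) = (-5/3*3*4 + 21)/(-2 + 0) = (-20 + 21)/(-2) = 1*(-1/2) = -1/2 ≈ -0.50000)
(T + 39)*q(2, -2) = (-1/2 + 39)*2 = (77/2)*2 = 77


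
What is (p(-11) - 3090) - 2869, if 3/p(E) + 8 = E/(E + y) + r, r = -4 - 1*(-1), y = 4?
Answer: -131105/22 ≈ -5959.3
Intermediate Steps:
r = -3 (r = -4 + 1 = -3)
p(E) = 3/(-11 + E/(4 + E)) (p(E) = 3/(-8 + (E/(E + 4) - 3)) = 3/(-8 + (E/(4 + E) - 3)) = 3/(-8 + (-3 + E/(4 + E))) = 3/(-11 + E/(4 + E)))
(p(-11) - 3090) - 2869 = (3*(-4 - 1*(-11))/(2*(22 + 5*(-11))) - 3090) - 2869 = (3*(-4 + 11)/(2*(22 - 55)) - 3090) - 2869 = ((3/2)*7/(-33) - 3090) - 2869 = ((3/2)*(-1/33)*7 - 3090) - 2869 = (-7/22 - 3090) - 2869 = -67987/22 - 2869 = -131105/22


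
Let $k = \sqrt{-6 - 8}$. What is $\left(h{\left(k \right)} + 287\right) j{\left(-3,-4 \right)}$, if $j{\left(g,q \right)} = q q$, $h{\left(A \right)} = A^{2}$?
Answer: $4368$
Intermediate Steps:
$k = i \sqrt{14}$ ($k = \sqrt{-14} = i \sqrt{14} \approx 3.7417 i$)
$j{\left(g,q \right)} = q^{2}$
$\left(h{\left(k \right)} + 287\right) j{\left(-3,-4 \right)} = \left(\left(i \sqrt{14}\right)^{2} + 287\right) \left(-4\right)^{2} = \left(-14 + 287\right) 16 = 273 \cdot 16 = 4368$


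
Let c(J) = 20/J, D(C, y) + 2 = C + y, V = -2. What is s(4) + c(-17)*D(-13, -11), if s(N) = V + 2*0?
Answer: 486/17 ≈ 28.588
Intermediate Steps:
D(C, y) = -2 + C + y (D(C, y) = -2 + (C + y) = -2 + C + y)
s(N) = -2 (s(N) = -2 + 2*0 = -2 + 0 = -2)
s(4) + c(-17)*D(-13, -11) = -2 + (20/(-17))*(-2 - 13 - 11) = -2 + (20*(-1/17))*(-26) = -2 - 20/17*(-26) = -2 + 520/17 = 486/17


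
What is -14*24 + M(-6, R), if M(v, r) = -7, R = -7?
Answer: -343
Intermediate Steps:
-14*24 + M(-6, R) = -14*24 - 7 = -336 - 7 = -343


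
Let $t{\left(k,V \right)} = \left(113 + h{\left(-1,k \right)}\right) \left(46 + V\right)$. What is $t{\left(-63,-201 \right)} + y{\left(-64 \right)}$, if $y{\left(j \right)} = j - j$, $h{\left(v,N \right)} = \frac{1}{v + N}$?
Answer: $- \frac{1120805}{64} \approx -17513.0$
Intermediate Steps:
$h{\left(v,N \right)} = \frac{1}{N + v}$
$t{\left(k,V \right)} = \left(46 + V\right) \left(113 + \frac{1}{-1 + k}\right)$ ($t{\left(k,V \right)} = \left(113 + \frac{1}{k - 1}\right) \left(46 + V\right) = \left(113 + \frac{1}{-1 + k}\right) \left(46 + V\right) = \left(46 + V\right) \left(113 + \frac{1}{-1 + k}\right)$)
$y{\left(j \right)} = 0$
$t{\left(-63,-201 \right)} + y{\left(-64 \right)} = \frac{46 - 201 + 113 \left(-1 - 63\right) \left(46 - 201\right)}{-1 - 63} + 0 = \frac{46 - 201 + 113 \left(-64\right) \left(-155\right)}{-64} + 0 = - \frac{46 - 201 + 1120960}{64} + 0 = \left(- \frac{1}{64}\right) 1120805 + 0 = - \frac{1120805}{64} + 0 = - \frac{1120805}{64}$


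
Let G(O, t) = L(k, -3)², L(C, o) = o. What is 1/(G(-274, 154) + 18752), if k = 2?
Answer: 1/18761 ≈ 5.3302e-5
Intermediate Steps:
G(O, t) = 9 (G(O, t) = (-3)² = 9)
1/(G(-274, 154) + 18752) = 1/(9 + 18752) = 1/18761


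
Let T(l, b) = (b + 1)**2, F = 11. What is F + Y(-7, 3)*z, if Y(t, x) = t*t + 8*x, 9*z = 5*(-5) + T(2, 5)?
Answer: 902/9 ≈ 100.22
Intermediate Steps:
T(l, b) = (1 + b)**2
z = 11/9 (z = (5*(-5) + (1 + 5)**2)/9 = (-25 + 6**2)/9 = (-25 + 36)/9 = (1/9)*11 = 11/9 ≈ 1.2222)
Y(t, x) = t**2 + 8*x
F + Y(-7, 3)*z = 11 + ((-7)**2 + 8*3)*(11/9) = 11 + (49 + 24)*(11/9) = 11 + 73*(11/9) = 11 + 803/9 = 902/9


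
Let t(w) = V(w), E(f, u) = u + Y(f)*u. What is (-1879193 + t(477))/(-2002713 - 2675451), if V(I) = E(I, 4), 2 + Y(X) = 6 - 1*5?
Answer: 1879193/4678164 ≈ 0.40169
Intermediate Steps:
Y(X) = -1 (Y(X) = -2 + (6 - 1*5) = -2 + (6 - 5) = -2 + 1 = -1)
E(f, u) = 0 (E(f, u) = u - u = 0)
V(I) = 0
t(w) = 0
(-1879193 + t(477))/(-2002713 - 2675451) = (-1879193 + 0)/(-2002713 - 2675451) = -1879193/(-4678164) = -1879193*(-1/4678164) = 1879193/4678164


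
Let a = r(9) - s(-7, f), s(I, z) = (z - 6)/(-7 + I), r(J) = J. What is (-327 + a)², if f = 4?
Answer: 4959529/49 ≈ 1.0121e+5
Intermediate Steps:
s(I, z) = (-6 + z)/(-7 + I)
a = 62/7 (a = 9 - (-6 + 4)/(-7 - 7) = 9 - (-2)/(-14) = 9 - (-1)*(-2)/14 = 9 - 1*⅐ = 9 - ⅐ = 62/7 ≈ 8.8571)
(-327 + a)² = (-327 + 62/7)² = (-2227/7)² = 4959529/49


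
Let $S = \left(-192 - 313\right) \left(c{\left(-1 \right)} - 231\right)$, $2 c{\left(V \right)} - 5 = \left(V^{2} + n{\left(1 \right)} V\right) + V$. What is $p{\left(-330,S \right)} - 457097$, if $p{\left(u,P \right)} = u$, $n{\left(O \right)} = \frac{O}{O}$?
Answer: $-457427$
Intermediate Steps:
$n{\left(O \right)} = 1$
$c{\left(V \right)} = \frac{5}{2} + V + \frac{V^{2}}{2}$ ($c{\left(V \right)} = \frac{5}{2} + \frac{\left(V^{2} + 1 V\right) + V}{2} = \frac{5}{2} + \frac{\left(V^{2} + V\right) + V}{2} = \frac{5}{2} + \frac{\left(V + V^{2}\right) + V}{2} = \frac{5}{2} + \frac{V^{2} + 2 V}{2} = \frac{5}{2} + \left(V + \frac{V^{2}}{2}\right) = \frac{5}{2} + V + \frac{V^{2}}{2}$)
$S = 115645$ ($S = \left(-192 - 313\right) \left(\left(\frac{5}{2} - 1 + \frac{\left(-1\right)^{2}}{2}\right) - 231\right) = - 505 \left(\left(\frac{5}{2} - 1 + \frac{1}{2} \cdot 1\right) - 231\right) = - 505 \left(\left(\frac{5}{2} - 1 + \frac{1}{2}\right) - 231\right) = - 505 \left(2 - 231\right) = \left(-505\right) \left(-229\right) = 115645$)
$p{\left(-330,S \right)} - 457097 = -330 - 457097 = -457427$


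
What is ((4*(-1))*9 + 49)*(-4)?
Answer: -52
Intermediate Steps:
((4*(-1))*9 + 49)*(-4) = (-4*9 + 49)*(-4) = (-36 + 49)*(-4) = 13*(-4) = -52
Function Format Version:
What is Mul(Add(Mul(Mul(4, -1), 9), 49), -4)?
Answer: -52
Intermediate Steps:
Mul(Add(Mul(Mul(4, -1), 9), 49), -4) = Mul(Add(Mul(-4, 9), 49), -4) = Mul(Add(-36, 49), -4) = Mul(13, -4) = -52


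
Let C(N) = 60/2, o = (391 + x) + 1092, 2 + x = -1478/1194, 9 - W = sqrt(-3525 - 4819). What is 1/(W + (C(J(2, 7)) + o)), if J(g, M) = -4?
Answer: 541300497/825080580097 + 712818*I*sqrt(2086)/825080580097 ≈ 0.00065606 + 3.9458e-5*I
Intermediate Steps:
W = 9 - 2*I*sqrt(2086) (W = 9 - sqrt(-3525 - 4819) = 9 - sqrt(-8344) = 9 - 2*I*sqrt(2086) ≈ 9.0 - 91.345*I)
x = -1933/597 (x = -2 - 1478/1194 = -2 - 1478*1/1194 = -2 - 739/597 = -1933/597 ≈ -3.2379)
o = 883418/597 (o = (391 - 1933/597) + 1092 = 231494/597 + 1092 = 883418/597 ≈ 1479.8)
C(N) = 30 (C(N) = 60*(1/2) = 30)
1/(W + (C(J(2, 7)) + o)) = 1/((9 - 2*I*sqrt(2086)) + (30 + 883418/597)) = 1/((9 - 2*I*sqrt(2086)) + 901328/597) = 1/(906701/597 - 2*I*sqrt(2086))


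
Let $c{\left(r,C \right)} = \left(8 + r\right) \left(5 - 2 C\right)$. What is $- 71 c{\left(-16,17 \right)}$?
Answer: $-16472$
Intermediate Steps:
$c{\left(r,C \right)} = \left(5 - 2 C\right) \left(8 + r\right)$
$- 71 c{\left(-16,17 \right)} = - 71 \left(40 - 272 + 5 \left(-16\right) - 34 \left(-16\right)\right) = - 71 \left(40 - 272 - 80 + 544\right) = \left(-71\right) 232 = -16472$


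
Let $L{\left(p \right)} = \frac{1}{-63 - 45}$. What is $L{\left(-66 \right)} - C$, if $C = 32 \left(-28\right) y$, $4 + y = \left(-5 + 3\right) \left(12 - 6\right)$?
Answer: $- \frac{1548289}{108} \approx -14336.0$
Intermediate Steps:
$L{\left(p \right)} = - \frac{1}{108}$ ($L{\left(p \right)} = \frac{1}{-108} = - \frac{1}{108}$)
$y = -16$ ($y = -4 + \left(-5 + 3\right) \left(12 - 6\right) = -4 - 12 = -16$)
$C = 14336$ ($C = 32 \left(-28\right) \left(-16\right) = \left(-896\right) \left(-16\right) = 14336$)
$L{\left(-66 \right)} - C = - \frac{1}{108} - 14336 = - \frac{1548289}{108}$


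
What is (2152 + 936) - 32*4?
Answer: 2960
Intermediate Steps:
(2152 + 936) - 32*4 = 3088 - 128 = 2960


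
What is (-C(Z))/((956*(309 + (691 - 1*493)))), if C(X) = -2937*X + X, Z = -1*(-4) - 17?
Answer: -734/9321 ≈ -0.078747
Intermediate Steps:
Z = -13 (Z = 4 - 17 = -13)
C(X) = -2936*X
(-C(Z))/((956*(309 + (691 - 1*493)))) = (-(-2936)*(-13))/((956*(309 + (691 - 1*493)))) = (-1*38168)/((956*(309 + (691 - 493)))) = -38168*1/(956*(309 + 198)) = -38168/(956*507) = -38168/484692 = -38168*1/484692 = -734/9321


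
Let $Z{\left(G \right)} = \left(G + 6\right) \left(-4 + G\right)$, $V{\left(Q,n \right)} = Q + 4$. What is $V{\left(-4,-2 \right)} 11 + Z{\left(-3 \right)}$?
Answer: $-21$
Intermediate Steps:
$V{\left(Q,n \right)} = 4 + Q$
$Z{\left(G \right)} = \left(-4 + G\right) \left(6 + G\right)$ ($Z{\left(G \right)} = \left(6 + G\right) \left(-4 + G\right) = \left(-4 + G\right) \left(6 + G\right)$)
$V{\left(-4,-2 \right)} 11 + Z{\left(-3 \right)} = \left(4 - 4\right) 11 + \left(-24 + \left(-3\right)^{2} + 2 \left(-3\right)\right) = 0 \cdot 11 - 21 = 0 - 21 = -21$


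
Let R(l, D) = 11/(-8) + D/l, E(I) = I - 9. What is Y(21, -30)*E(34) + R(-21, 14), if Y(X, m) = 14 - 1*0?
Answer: 8351/24 ≈ 347.96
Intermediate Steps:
Y(X, m) = 14 (Y(X, m) = 14 + 0 = 14)
E(I) = -9 + I
R(l, D) = -11/8 + D/l (R(l, D) = 11*(-1/8) + D/l = -11/8 + D/l)
Y(21, -30)*E(34) + R(-21, 14) = 14*(-9 + 34) + (-11/8 + 14/(-21)) = 14*25 + (-11/8 + 14*(-1/21)) = 350 + (-11/8 - 2/3) = 350 - 49/24 = 8351/24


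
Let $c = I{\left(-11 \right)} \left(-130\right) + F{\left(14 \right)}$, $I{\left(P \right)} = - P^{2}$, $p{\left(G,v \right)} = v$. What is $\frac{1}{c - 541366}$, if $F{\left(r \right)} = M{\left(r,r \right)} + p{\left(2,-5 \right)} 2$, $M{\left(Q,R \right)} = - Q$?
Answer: $- \frac{1}{525660} \approx -1.9024 \cdot 10^{-6}$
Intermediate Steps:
$F{\left(r \right)} = -10 - r$ ($F{\left(r \right)} = - r - 10 = -10 - r$)
$c = 15706$ ($c = - \left(-11\right)^{2} \left(-130\right) - 24 = \left(-1\right) 121 \left(-130\right) - 24 = \left(-121\right) \left(-130\right) - 24 = 15730 - 24 = 15706$)
$\frac{1}{c - 541366} = \frac{1}{15706 - 541366} = \frac{1}{-525660} = - \frac{1}{525660}$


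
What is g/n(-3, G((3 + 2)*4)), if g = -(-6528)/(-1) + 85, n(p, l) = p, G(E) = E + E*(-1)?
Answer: 6443/3 ≈ 2147.7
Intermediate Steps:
G(E) = 0 (G(E) = E - E = 0)
g = -6443 (g = -(-6528)*(-1) + 85 = -96*68 + 85 = -6528 + 85 = -6443)
g/n(-3, G((3 + 2)*4)) = -6443/(-3) = -6443*(-⅓) = 6443/3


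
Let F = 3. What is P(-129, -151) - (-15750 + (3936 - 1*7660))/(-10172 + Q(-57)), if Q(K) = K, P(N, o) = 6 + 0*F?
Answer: 41900/10229 ≈ 4.0962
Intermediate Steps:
P(N, o) = 6 (P(N, o) = 6 + 0*3 = 6 + 0 = 6)
P(-129, -151) - (-15750 + (3936 - 1*7660))/(-10172 + Q(-57)) = 6 - (-15750 + (3936 - 1*7660))/(-10172 - 57) = 6 - (-15750 + (3936 - 7660))/(-10229) = 6 - (-15750 - 3724)*(-1)/10229 = 6 - (-19474)*(-1)/10229 = 6 - 1*19474/10229 = 6 - 19474/10229 = 41900/10229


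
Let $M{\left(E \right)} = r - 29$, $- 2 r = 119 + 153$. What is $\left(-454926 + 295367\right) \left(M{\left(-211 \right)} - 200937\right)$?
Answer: $32087634018$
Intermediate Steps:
$r = -136$ ($r = - \frac{119 + 153}{2} = \left(- \frac{1}{2}\right) 272 = -136$)
$M{\left(E \right)} = -165$ ($M{\left(E \right)} = -136 - 29 = -165$)
$\left(-454926 + 295367\right) \left(M{\left(-211 \right)} - 200937\right) = \left(-454926 + 295367\right) \left(-165 - 200937\right) = \left(-159559\right) \left(-201102\right) = 32087634018$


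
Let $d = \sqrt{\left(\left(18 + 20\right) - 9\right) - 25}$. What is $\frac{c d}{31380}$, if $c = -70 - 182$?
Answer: $- \frac{42}{2615} \approx -0.016061$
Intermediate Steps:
$c = -252$ ($c = -70 - 182 = -252$)
$d = 2$ ($d = \sqrt{\left(38 - 9\right) - 25} = \sqrt{29 - 25} = \sqrt{4} = 2$)
$\frac{c d}{31380} = \frac{\left(-252\right) 2}{31380} = \left(-504\right) \frac{1}{31380} = - \frac{42}{2615}$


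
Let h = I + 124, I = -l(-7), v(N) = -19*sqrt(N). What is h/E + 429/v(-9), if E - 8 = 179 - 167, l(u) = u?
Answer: 131/20 + 143*I/19 ≈ 6.55 + 7.5263*I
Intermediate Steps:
I = 7 (I = -1*(-7) = 7)
E = 20 (E = 8 + (179 - 167) = 8 + 12 = 20)
h = 131 (h = 7 + 124 = 131)
h/E + 429/v(-9) = 131/20 + 429/((-57*I)) = 131/20 + 429*(I/57) = 131/20 + 143*I/19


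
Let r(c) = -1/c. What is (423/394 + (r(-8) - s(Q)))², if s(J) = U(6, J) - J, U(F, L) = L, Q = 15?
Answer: 3568321/2483776 ≈ 1.4367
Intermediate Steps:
s(J) = 0 (s(J) = J - J = 0)
(423/394 + (r(-8) - s(Q)))² = (423/394 + (-1/(-8) - 1*0))² = (423*(1/394) + (-1*(-⅛) + 0))² = (423/394 + (⅛ + 0))² = (423/394 + ⅛)² = (1889/1576)² = 3568321/2483776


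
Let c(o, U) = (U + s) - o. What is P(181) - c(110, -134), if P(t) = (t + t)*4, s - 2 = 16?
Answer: 1674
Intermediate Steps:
s = 18 (s = 2 + 16 = 18)
P(t) = 8*t (P(t) = (2*t)*4 = 8*t)
c(o, U) = 18 + U - o (c(o, U) = (U + 18) - o = (18 + U) - o = 18 + U - o)
P(181) - c(110, -134) = 8*181 - (18 - 134 - 1*110) = 1448 - (18 - 134 - 110) = 1448 - 1*(-226) = 1448 + 226 = 1674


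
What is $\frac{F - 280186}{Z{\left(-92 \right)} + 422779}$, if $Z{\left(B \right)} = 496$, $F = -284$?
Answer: $- \frac{56094}{84655} \approx -0.66262$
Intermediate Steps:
$\frac{F - 280186}{Z{\left(-92 \right)} + 422779} = \frac{-284 - 280186}{496 + 422779} = - \frac{280470}{423275} = \left(-280470\right) \frac{1}{423275} = - \frac{56094}{84655}$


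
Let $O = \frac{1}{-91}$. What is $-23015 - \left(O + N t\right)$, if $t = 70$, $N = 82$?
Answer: $- \frac{2616704}{91} \approx -28755.0$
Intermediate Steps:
$O = - \frac{1}{91} \approx -0.010989$
$-23015 - \left(O + N t\right) = -23015 - \left(- \frac{1}{91} + 82 \cdot 70\right) = -23015 - \left(- \frac{1}{91} + 5740\right) = -23015 - \frac{522339}{91} = - \frac{2616704}{91}$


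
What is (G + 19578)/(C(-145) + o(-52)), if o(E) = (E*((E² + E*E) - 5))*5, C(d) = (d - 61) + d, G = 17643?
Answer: -12407/468377 ≈ -0.026489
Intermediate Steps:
C(d) = -61 + 2*d (C(d) = (-61 + d) + d = -61 + 2*d)
o(E) = 5*E*(-5 + 2*E²) (o(E) = (E*((E² + E²) - 5))*5 = (E*(2*E² - 5))*5 = (E*(-5 + 2*E²))*5 = 5*E*(-5 + 2*E²))
(G + 19578)/(C(-145) + o(-52)) = (17643 + 19578)/((-61 + 2*(-145)) + (-25*(-52) + 10*(-52)³)) = 37221/((-61 - 290) + (1300 + 10*(-140608))) = 37221/(-351 + (1300 - 1406080)) = 37221/(-351 - 1404780) = 37221/(-1405131) = 37221*(-1/1405131) = -12407/468377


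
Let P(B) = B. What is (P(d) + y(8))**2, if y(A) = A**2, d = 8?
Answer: 5184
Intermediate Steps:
(P(d) + y(8))**2 = (8 + 8**2)**2 = (8 + 64)**2 = 72**2 = 5184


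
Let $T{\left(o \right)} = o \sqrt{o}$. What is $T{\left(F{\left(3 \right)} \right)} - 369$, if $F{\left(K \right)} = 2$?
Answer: $-369 + 2 \sqrt{2} \approx -366.17$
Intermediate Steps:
$T{\left(o \right)} = o^{\frac{3}{2}}$
$T{\left(F{\left(3 \right)} \right)} - 369 = 2^{\frac{3}{2}} - 369 = 2 \sqrt{2} - 369 = -369 + 2 \sqrt{2}$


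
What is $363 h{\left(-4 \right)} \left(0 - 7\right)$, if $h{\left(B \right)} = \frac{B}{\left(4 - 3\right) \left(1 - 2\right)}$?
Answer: $-10164$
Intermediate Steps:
$h{\left(B \right)} = - B$ ($h{\left(B \right)} = \frac{B}{1 \left(-1\right)} = \frac{B}{-1} = B \left(-1\right) = - B$)
$363 h{\left(-4 \right)} \left(0 - 7\right) = 363 \left(-1\right) \left(-4\right) \left(0 - 7\right) = 363 \cdot 4 \left(-7\right) = 363 \left(-28\right) = -10164$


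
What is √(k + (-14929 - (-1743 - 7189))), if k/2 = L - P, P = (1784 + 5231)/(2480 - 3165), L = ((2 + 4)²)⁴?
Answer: √62937252137/137 ≈ 1831.2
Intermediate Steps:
L = 1679616 (L = (6²)⁴ = 36⁴ = 1679616)
P = -1403/137 (P = 7015/(-685) = 7015*(-1/685) = -1403/137 ≈ -10.241)
k = 460217590/137 (k = 2*(1679616 - 1*(-1403/137)) = 2*(1679616 + 1403/137) = 2*(230108795/137) = 460217590/137 ≈ 3.3593e+6)
√(k + (-14929 - (-1743 - 7189))) = √(460217590/137 + (-14929 - (-1743 - 7189))) = √(460217590/137 + (-14929 - 1*(-8932))) = √(460217590/137 + (-14929 + 8932)) = √(460217590/137 - 5997) = √(459396001/137) = √62937252137/137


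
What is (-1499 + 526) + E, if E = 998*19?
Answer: 17989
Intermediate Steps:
E = 18962
(-1499 + 526) + E = (-1499 + 526) + 18962 = -973 + 18962 = 17989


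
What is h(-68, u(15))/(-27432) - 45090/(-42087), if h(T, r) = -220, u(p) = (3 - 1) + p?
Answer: 103847335/96210882 ≈ 1.0794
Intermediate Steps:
u(p) = 2 + p
h(-68, u(15))/(-27432) - 45090/(-42087) = -220/(-27432) - 45090/(-42087) = -220*(-1/27432) - 45090*(-1/42087) = 55/6858 + 15030/14029 = 103847335/96210882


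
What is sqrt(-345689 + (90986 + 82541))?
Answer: I*sqrt(172162) ≈ 414.92*I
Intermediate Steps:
sqrt(-345689 + (90986 + 82541)) = sqrt(-345689 + 173527) = sqrt(-172162) = I*sqrt(172162)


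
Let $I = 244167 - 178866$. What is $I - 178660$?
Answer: $-113359$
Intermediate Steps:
$I = 65301$ ($I = 244167 - 178866 = 65301$)
$I - 178660 = 65301 - 178660 = -113359$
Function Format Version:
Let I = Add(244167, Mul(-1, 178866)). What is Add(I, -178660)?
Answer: -113359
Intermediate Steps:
I = 65301 (I = Add(244167, -178866) = 65301)
Add(I, -178660) = Add(65301, -178660) = -113359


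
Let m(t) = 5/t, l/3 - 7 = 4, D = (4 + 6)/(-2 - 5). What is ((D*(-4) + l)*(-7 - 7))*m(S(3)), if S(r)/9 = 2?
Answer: -1355/9 ≈ -150.56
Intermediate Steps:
S(r) = 18 (S(r) = 9*2 = 18)
D = -10/7 (D = 10/(-7) = 10*(-⅐) = -10/7 ≈ -1.4286)
l = 33 (l = 21 + 3*4 = 21 + 12 = 33)
((D*(-4) + l)*(-7 - 7))*m(S(3)) = ((-10/7*(-4) + 33)*(-7 - 7))*(5/18) = ((40/7 + 33)*(-14))*(5*(1/18)) = ((271/7)*(-14))*(5/18) = -542*5/18 = -1355/9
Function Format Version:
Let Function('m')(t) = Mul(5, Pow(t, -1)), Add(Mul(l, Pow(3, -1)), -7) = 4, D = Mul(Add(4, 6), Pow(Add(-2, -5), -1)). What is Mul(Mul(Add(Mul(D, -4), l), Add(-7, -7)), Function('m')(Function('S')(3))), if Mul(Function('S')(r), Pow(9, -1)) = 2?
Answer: Rational(-1355, 9) ≈ -150.56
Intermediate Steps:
Function('S')(r) = 18 (Function('S')(r) = Mul(9, 2) = 18)
D = Rational(-10, 7) (D = Mul(10, Pow(-7, -1)) = Mul(10, Rational(-1, 7)) = Rational(-10, 7) ≈ -1.4286)
l = 33 (l = Add(21, Mul(3, 4)) = Add(21, 12) = 33)
Mul(Mul(Add(Mul(D, -4), l), Add(-7, -7)), Function('m')(Function('S')(3))) = Mul(Mul(Add(Mul(Rational(-10, 7), -4), 33), Add(-7, -7)), Mul(5, Pow(18, -1))) = Mul(Mul(Add(Rational(40, 7), 33), -14), Mul(5, Rational(1, 18))) = Mul(Mul(Rational(271, 7), -14), Rational(5, 18)) = Mul(-542, Rational(5, 18)) = Rational(-1355, 9)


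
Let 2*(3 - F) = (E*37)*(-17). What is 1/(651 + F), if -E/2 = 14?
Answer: -1/8152 ≈ -0.00012267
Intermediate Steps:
E = -28 (E = -2*14 = -28)
F = -8803 (F = 3 - (-28*37)*(-17)/2 = 3 - (-518)*(-17) = 3 - ½*17612 = 3 - 8806 = -8803)
1/(651 + F) = 1/(651 - 8803) = 1/(-8152) = -1/8152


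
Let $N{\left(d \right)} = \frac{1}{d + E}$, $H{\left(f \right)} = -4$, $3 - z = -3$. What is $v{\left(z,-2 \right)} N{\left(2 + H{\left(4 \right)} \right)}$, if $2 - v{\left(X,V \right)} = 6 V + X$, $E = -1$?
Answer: $- \frac{8}{3} \approx -2.6667$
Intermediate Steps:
$z = 6$ ($z = 3 - -3 = 3 + 3 = 6$)
$v{\left(X,V \right)} = 2 - X - 6 V$ ($v{\left(X,V \right)} = 2 - \left(6 V + X\right) = 2 - \left(X + 6 V\right) = 2 - X - 6 V$)
$N{\left(d \right)} = \frac{1}{-1 + d}$ ($N{\left(d \right)} = \frac{1}{d - 1} = \frac{1}{-1 + d}$)
$v{\left(z,-2 \right)} N{\left(2 + H{\left(4 \right)} \right)} = \frac{2 - 6 - -12}{-1 + \left(2 - 4\right)} = \frac{2 - 6 + 12}{-1 - 2} = \frac{8}{-3} = 8 \left(- \frac{1}{3}\right) = - \frac{8}{3}$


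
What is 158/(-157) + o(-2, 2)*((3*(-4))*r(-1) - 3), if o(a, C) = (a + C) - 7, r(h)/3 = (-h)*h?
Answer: -36425/157 ≈ -232.01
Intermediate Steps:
r(h) = -3*h**2 (r(h) = 3*((-h)*h) = 3*(-h**2) = -3*h**2)
o(a, C) = -7 + C + a (o(a, C) = (C + a) - 7 = -7 + C + a)
158/(-157) + o(-2, 2)*((3*(-4))*r(-1) - 3) = 158/(-157) + (-7 + 2 - 2)*((3*(-4))*(-3*(-1)**2) - 3) = 158*(-1/157) - 7*(-(-36) - 3) = -158/157 - 7*(-12*(-3) - 3) = -158/157 - 7*(36 - 3) = -158/157 - 7*33 = -158/157 - 231 = -36425/157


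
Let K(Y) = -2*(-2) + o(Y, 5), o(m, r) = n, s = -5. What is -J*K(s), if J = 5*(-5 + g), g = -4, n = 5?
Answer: 405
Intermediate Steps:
o(m, r) = 5
K(Y) = 9 (K(Y) = -2*(-2) + 5 = 4 + 5 = 9)
J = -45 (J = 5*(-5 - 4) = 5*(-9) = -45)
-J*K(s) = -(-45)*9 = -1*(-405) = 405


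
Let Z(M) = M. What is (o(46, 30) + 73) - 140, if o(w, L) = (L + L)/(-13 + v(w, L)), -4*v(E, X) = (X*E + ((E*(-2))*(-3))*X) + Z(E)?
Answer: -327013/4879 ≈ -67.025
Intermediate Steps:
v(E, X) = -E/4 - 7*E*X/4 (v(E, X) = -((X*E + ((E*(-2))*(-3))*X) + E)/4 = -((E*X + (-2*E*(-3))*X) + E)/4 = -((E*X + (6*E)*X) + E)/4 = -((E*X + 6*E*X) + E)/4 = -(7*E*X + E)/4 = -(E + 7*E*X)/4 = -E/4 - 7*E*X/4)
o(w, L) = 2*L/(-13 + w*(-1 - 7*L)/4) (o(w, L) = (L + L)/(-13 + w*(-1 - 7*L)/4) = (2*L)/(-13 + w*(-1 - 7*L)/4) = 2*L/(-13 + w*(-1 - 7*L)/4))
(o(46, 30) + 73) - 140 = (-8*30/(52 + 46 + 7*30*46) + 73) - 140 = (-8*30/(52 + 46 + 9660) + 73) - 140 = (-8*30/9758 + 73) - 140 = (-8*30*1/9758 + 73) - 140 = (-120/4879 + 73) - 140 = 356047/4879 - 140 = -327013/4879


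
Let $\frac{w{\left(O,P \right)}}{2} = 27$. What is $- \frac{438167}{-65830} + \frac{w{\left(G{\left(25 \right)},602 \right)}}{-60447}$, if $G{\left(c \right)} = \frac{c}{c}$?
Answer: $\frac{8827441943}{1326408670} \approx 6.6551$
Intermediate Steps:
$G{\left(c \right)} = 1$
$w{\left(O,P \right)} = 54$ ($w{\left(O,P \right)} = 2 \cdot 27 = 54$)
$- \frac{438167}{-65830} + \frac{w{\left(G{\left(25 \right)},602 \right)}}{-60447} = - \frac{438167}{-65830} + \frac{54}{-60447} = \left(-438167\right) \left(- \frac{1}{65830}\right) + 54 \left(- \frac{1}{60447}\right) = \frac{438167}{65830} - \frac{18}{20149} = \frac{8827441943}{1326408670}$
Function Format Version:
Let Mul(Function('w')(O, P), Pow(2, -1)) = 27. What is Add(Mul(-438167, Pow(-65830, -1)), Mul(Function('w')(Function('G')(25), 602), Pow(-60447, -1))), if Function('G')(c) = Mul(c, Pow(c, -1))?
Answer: Rational(8827441943, 1326408670) ≈ 6.6551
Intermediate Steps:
Function('G')(c) = 1
Function('w')(O, P) = 54 (Function('w')(O, P) = Mul(2, 27) = 54)
Add(Mul(-438167, Pow(-65830, -1)), Mul(Function('w')(Function('G')(25), 602), Pow(-60447, -1))) = Add(Mul(-438167, Pow(-65830, -1)), Mul(54, Pow(-60447, -1))) = Add(Mul(-438167, Rational(-1, 65830)), Mul(54, Rational(-1, 60447))) = Add(Rational(438167, 65830), Rational(-18, 20149)) = Rational(8827441943, 1326408670)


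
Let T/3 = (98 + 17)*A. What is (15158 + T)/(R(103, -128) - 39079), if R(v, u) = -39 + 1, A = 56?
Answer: -34478/39117 ≈ -0.88141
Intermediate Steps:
R(v, u) = -38
T = 19320 (T = 3*((98 + 17)*56) = 3*(115*56) = 3*6440 = 19320)
(15158 + T)/(R(103, -128) - 39079) = (15158 + 19320)/(-38 - 39079) = 34478/(-39117) = 34478*(-1/39117) = -34478/39117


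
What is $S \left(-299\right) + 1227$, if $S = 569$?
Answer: $-168904$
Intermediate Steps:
$S \left(-299\right) + 1227 = 569 \left(-299\right) + 1227 = -170131 + 1227 = -168904$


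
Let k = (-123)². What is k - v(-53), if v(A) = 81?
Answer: 15048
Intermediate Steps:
k = 15129
k - v(-53) = 15129 - 1*81 = 15129 - 81 = 15048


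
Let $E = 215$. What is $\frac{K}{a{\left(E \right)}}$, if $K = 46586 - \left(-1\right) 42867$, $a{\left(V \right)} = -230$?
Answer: $- \frac{89453}{230} \approx -388.93$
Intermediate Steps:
$K = 89453$ ($K = 46586 - -42867 = 46586 + 42867 = 89453$)
$\frac{K}{a{\left(E \right)}} = \frac{89453}{-230} = 89453 \left(- \frac{1}{230}\right) = - \frac{89453}{230}$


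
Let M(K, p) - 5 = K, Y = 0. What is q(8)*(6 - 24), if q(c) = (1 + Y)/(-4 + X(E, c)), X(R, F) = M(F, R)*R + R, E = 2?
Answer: -¾ ≈ -0.75000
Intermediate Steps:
M(K, p) = 5 + K
X(R, F) = R + R*(5 + F) (X(R, F) = (5 + F)*R + R = R*(5 + F) + R = R + R*(5 + F))
q(c) = 1/(8 + 2*c) (q(c) = (1 + 0)/(-4 + 2*(6 + c)) = 1/(-4 + (12 + 2*c)) = 1/(8 + 2*c))
q(8)*(6 - 24) = (1/(2*(4 + 8)))*(6 - 24) = ((½)/12)*(-18) = ((½)*(1/12))*(-18) = (1/24)*(-18) = -¾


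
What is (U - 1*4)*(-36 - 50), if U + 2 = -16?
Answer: 1892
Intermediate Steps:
U = -18 (U = -2 - 16 = -18)
(U - 1*4)*(-36 - 50) = (-18 - 1*4)*(-36 - 50) = (-18 - 4)*(-86) = -22*(-86) = 1892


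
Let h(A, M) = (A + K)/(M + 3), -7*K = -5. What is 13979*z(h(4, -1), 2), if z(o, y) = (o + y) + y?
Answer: 177733/2 ≈ 88867.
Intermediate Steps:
K = 5/7 (K = -⅐*(-5) = 5/7 ≈ 0.71429)
h(A, M) = (5/7 + A)/(3 + M) (h(A, M) = (A + 5/7)/(M + 3) = (5/7 + A)/(3 + M))
z(o, y) = o + 2*y
13979*z(h(4, -1), 2) = 13979*((5/7 + 4)/(3 - 1) + 2*2) = 13979*((33/7)/2 + 4) = 13979*((½)*(33/7) + 4) = 13979*(33/14 + 4) = 13979*(89/14) = 177733/2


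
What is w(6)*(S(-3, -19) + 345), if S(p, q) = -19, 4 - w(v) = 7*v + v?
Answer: -14344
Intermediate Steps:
w(v) = 4 - 8*v (w(v) = 4 - (7*v + v) = 4 - 8*v)
w(6)*(S(-3, -19) + 345) = (4 - 8*6)*(-19 + 345) = (4 - 48)*326 = -44*326 = -14344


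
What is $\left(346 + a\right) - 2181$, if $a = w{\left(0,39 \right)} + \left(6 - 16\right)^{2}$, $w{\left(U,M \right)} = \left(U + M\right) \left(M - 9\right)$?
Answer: $-565$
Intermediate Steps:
$w{\left(U,M \right)} = \left(-9 + M\right) \left(M + U\right)$ ($w{\left(U,M \right)} = \left(M + U\right) \left(-9 + M\right) = \left(-9 + M\right) \left(M + U\right)$)
$a = 1270$ ($a = \left(39^{2} - 351 - 0 + 39 \cdot 0\right) + \left(6 - 16\right)^{2} = \left(1521 - 351 + 0 + 0\right) + \left(-10\right)^{2} = 1170 + 100 = 1270$)
$\left(346 + a\right) - 2181 = \left(346 + 1270\right) - 2181 = 1616 - 2181 = -565$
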